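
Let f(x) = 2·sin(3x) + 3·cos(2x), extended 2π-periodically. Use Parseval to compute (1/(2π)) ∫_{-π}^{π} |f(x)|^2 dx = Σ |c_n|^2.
Σ |c_n|^2 = 13/2

Expand |f|^2 and use orthogonality of {sin(nx), cos(mx)} on [-π, π]:
  ∫_{-π}^{π} sin(nx)^2 dx = π, ∫ cos(mx)^2 dx = π, and cross terms integrate to 0.
So ∫_{-π}^{π} f(x)^2 dx = 2^2 · π + 3^2 · π = (4 + 9)π.
Divide by 2π: (4 + 9)/2 = 13/2.
By Parseval, this equals Σ |c_n|^2.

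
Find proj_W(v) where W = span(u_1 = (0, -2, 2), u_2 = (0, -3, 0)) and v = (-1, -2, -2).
proj_W(v) = (0, -2, -2)

Set up U = [u_1 | ... | u_2] ∈ R^(3×2). The projector onto W = col(U) is P = U (U^T U)^(-1) U^T.
Compute U^T U =
  [8, 6]
  [6, 9],
and U^T v = (0, 6).
Solve U^T U · c = U^T v for the coefficients: c = (-1, 4/3). The projection is proj_W(v) = U c.
Check: (v - proj_W(v)) · u_1 = 0  (should be 0).
Check: (v - proj_W(v)) · u_2 = 0  (should be 0).
Result: proj_W(v) = (0, -2, -2).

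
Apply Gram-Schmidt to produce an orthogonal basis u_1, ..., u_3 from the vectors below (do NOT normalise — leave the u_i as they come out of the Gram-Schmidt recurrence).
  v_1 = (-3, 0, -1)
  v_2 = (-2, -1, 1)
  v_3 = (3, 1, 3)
Orthogonal basis:
  u_1 = (-3, 0, -1)
  u_2 = (-1/2, -1, 3/2)
  u_3 = (-11/35, 11/7, 33/35)

Apply the Gram-Schmidt recurrence
  u_1 = v_1
  u_i = v_i − Σ_{j<i} ((v_i · u_j) / (u_j · u_j)) · u_j.

Step by step this gives:
  u_1 = (-3, 0, -1)
  u_2 = (-1/2, -1, 3/2)
  u_3 = (-11/35, 11/7, 33/35)

Orthogonality check:
  u_2 · u_1 = 0 (should be 0)
  u_3 · u_1 = 0 (should be 0)
  u_3 · u_2 = 0 (should be 0)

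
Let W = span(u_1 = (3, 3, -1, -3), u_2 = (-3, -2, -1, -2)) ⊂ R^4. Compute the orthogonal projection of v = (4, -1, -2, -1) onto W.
proj_W(v) = (39/22, 181/110, -37/110, -25/22)

Set up U = [u_1 | ... | u_2] ∈ R^(4×2). The projector onto W = col(U) is P = U (U^T U)^(-1) U^T.
Compute U^T U =
  [28, -8]
  [-8, 18],
and U^T v = (14, -6).
Solve U^T U · c = U^T v for the coefficients: c = (51/110, -7/55). The projection is proj_W(v) = U c.
Check: (v - proj_W(v)) · u_1 = 0  (should be 0).
Check: (v - proj_W(v)) · u_2 = 0  (should be 0).
Result: proj_W(v) = (39/22, 181/110, -37/110, -25/22).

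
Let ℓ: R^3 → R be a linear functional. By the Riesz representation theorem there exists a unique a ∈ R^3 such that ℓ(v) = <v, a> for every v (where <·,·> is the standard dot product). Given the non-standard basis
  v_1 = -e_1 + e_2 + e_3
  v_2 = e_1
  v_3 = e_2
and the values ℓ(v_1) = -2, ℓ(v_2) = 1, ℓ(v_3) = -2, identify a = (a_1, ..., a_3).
a = (1, -2, 1)

Write a = (a_1, ..., a_3) in the standard basis. For each basis vector v_i, ℓ(v_i) = <v_i, a> is a linear equation in the a_j's. Collect the n equations into a matrix system V a = ℓ, where row i of V is v_i (expressed in the standard basis). Since V is invertible (lower-triangular with 1s on the diagonal, up to permutation), solve by back-substitution:
  V =
[[-1, 1, 1],
 [1, 0, 0],
 [0, 1, 0]]
  V a = (-2, 1, -2)
Solving gives a = (1, -2, 1).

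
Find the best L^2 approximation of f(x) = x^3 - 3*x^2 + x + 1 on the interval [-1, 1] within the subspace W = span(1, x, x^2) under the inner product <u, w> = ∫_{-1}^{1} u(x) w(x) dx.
g(x) = -3*x^2 + 8*x/5 + 1

The best approximation g ∈ W is the orthogonal projection of f onto W. Writing g = a_0 + a_1 x + a_2 x^2, the coefficients solve the normal equations G · a = b where
  G_{ij} = <φ_i, φ_j> and b_i = <f, φ_i>, with φ_0 = 1, φ_1 = x, φ_2 = x^2.
G =
  [2, 0, 2/3]
  [0, 2/3, 0]
  [2/3, 0, 2/5],
b = (0, 16/15, -8/15).
Solving gives a_0 = 1, a_1 = 8/5, a_2 = -3, so
  g(x) = -3*x^2 + 8*x/5 + 1.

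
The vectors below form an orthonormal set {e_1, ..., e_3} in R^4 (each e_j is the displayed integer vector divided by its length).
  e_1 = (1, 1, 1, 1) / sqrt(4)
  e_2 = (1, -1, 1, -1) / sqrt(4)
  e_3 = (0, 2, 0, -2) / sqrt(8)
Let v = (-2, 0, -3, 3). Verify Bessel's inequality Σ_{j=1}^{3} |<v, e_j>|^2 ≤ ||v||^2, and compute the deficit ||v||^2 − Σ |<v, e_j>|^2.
Σ |<v, e_j>|^2 = 43/2; ||v||^2 = 22; deficit = 1/2

Write each e_j = u_j / sqrt(<u_j, u_j>) where u_j is the displayed integer vector. Then <v, e_j> = <v, u_j> / sqrt(<u_j, u_j>), so |<v, e_j>|^2 = <v, u_j>^2 / <u_j, u_j>.
Coefficients: <v, e_1> = -2/sqrt(4), <v, e_2> = -8/sqrt(4), <v, e_3> = -6/sqrt(8).
Square and sum: Σ |<v, e_j>|^2 = 43/2.
Compute ||v||^2 = v·v = 22.
Deficit = 22 − 43/2 = 1/2 ≥ 0, confirming Bessel's inequality. (The deficit equals ||v − Σ <v,e_j> e_j||^2, the squared distance from v to span{e_j}.)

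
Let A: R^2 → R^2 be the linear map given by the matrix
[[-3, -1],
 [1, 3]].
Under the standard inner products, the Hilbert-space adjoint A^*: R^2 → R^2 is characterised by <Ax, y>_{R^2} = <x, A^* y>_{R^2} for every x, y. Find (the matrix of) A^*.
A^* = A^T =
[[-3, 1],
 [-1, 3]]

For real matrices with standard dot products, the defining identity <Ax, y> = <x, A^* y> gives (Ax)^T y = x^T (A^*) y, i.e. x^T A^T y = x^T (A^*) y. Since this holds for all x, y, we must have A^* = A^T. Therefore
A^* =
[[-3, 1],
 [-1, 3]].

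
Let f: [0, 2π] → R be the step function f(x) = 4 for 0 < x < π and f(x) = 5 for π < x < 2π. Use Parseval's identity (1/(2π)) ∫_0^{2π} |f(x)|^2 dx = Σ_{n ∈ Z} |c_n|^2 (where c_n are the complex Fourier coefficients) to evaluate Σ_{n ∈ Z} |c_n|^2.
Σ |c_n|^2 = 41/2

Parseval equates the L^2 energy of f (normalised by 1/(2π)) with the ℓ^2 sum of its Fourier coefficients: (1/(2π)) ∫_0^{2π} |f|^2 = Σ |c_n|^2.
Compute the left side: (1/(2π)) [∫_0^π 4^2 dx + ∫_π^{2π} 5^2 dx] = (1/(2π)) · (16π + 25π) = (16 + 25)/2 = 41/2.
So Σ_{n ∈ Z} |c_n|^2 = 41/2.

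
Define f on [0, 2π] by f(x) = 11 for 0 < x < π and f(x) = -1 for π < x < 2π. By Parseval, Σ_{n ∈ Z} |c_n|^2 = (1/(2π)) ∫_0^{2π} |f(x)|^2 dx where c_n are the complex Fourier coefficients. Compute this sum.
Σ |c_n|^2 = 61

Parseval equates the L^2 energy of f (normalised by 1/(2π)) with the ℓ^2 sum of its Fourier coefficients: (1/(2π)) ∫_0^{2π} |f|^2 = Σ |c_n|^2.
Compute the left side: (1/(2π)) [∫_0^π 11^2 dx + ∫_π^{2π} (-1)^2 dx] = (1/(2π)) · (121π + 1π) = (121 + 1)/2 = 61.
So Σ_{n ∈ Z} |c_n|^2 = 61.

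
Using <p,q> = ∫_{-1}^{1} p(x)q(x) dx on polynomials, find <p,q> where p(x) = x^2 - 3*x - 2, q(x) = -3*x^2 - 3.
<p,q> = 64/5

Expand the product: p(x)·q(x) = -3*x^4 + 9*x^3 + 3*x^2 + 9*x + 6.
∫_{-1}^{1} of each monomial x^k gives [2/(k+1) if k even, 0 if k odd]. Integrating term-by-term (or equivalently evaluating the antiderivative F(x) = -3*x^5/5 + 9*x^4/4 + x^3 + 9*x^2/2 + 6*x at the endpoints):
  F(1) − F(−1) = 263/20 − (7/20) = 64/5.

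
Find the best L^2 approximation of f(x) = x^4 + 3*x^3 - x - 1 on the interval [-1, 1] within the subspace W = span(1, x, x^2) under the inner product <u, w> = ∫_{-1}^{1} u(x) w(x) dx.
g(x) = 6*x^2/7 + 4*x/5 - 38/35

The best approximation g ∈ W is the orthogonal projection of f onto W. Writing g = a_0 + a_1 x + a_2 x^2, the coefficients solve the normal equations G · a = b where
  G_{ij} = <φ_i, φ_j> and b_i = <f, φ_i>, with φ_0 = 1, φ_1 = x, φ_2 = x^2.
G =
  [2, 0, 2/3]
  [0, 2/3, 0]
  [2/3, 0, 2/5],
b = (-8/5, 8/15, -8/21).
Solving gives a_0 = -38/35, a_1 = 4/5, a_2 = 6/7, so
  g(x) = 6*x^2/7 + 4*x/5 - 38/35.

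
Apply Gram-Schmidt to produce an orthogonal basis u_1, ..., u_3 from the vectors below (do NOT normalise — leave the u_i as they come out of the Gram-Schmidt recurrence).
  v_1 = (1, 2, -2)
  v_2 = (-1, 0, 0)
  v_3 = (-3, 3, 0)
Orthogonal basis:
  u_1 = (1, 2, -2)
  u_2 = (-8/9, 2/9, -2/9)
  u_3 = (0, 3/2, 3/2)

Apply the Gram-Schmidt recurrence
  u_1 = v_1
  u_i = v_i − Σ_{j<i} ((v_i · u_j) / (u_j · u_j)) · u_j.

Step by step this gives:
  u_1 = (1, 2, -2)
  u_2 = (-8/9, 2/9, -2/9)
  u_3 = (0, 3/2, 3/2)

Orthogonality check:
  u_2 · u_1 = 0 (should be 0)
  u_3 · u_1 = 0 (should be 0)
  u_3 · u_2 = 0 (should be 0)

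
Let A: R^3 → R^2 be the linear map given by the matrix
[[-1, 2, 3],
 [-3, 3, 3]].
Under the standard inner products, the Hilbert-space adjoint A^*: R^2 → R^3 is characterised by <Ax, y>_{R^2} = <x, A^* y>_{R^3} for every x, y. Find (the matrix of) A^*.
A^* = A^T =
[[-1, -3],
 [2, 3],
 [3, 3]]

For real matrices with standard dot products, the defining identity <Ax, y> = <x, A^* y> gives (Ax)^T y = x^T (A^*) y, i.e. x^T A^T y = x^T (A^*) y. Since this holds for all x, y, we must have A^* = A^T. Therefore
A^* =
[[-1, -3],
 [2, 3],
 [3, 3]].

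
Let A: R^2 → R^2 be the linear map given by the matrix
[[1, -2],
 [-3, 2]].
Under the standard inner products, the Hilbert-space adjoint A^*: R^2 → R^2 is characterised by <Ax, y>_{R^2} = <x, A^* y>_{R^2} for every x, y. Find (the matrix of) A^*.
A^* = A^T =
[[1, -3],
 [-2, 2]]

For real matrices with standard dot products, the defining identity <Ax, y> = <x, A^* y> gives (Ax)^T y = x^T (A^*) y, i.e. x^T A^T y = x^T (A^*) y. Since this holds for all x, y, we must have A^* = A^T. Therefore
A^* =
[[1, -3],
 [-2, 2]].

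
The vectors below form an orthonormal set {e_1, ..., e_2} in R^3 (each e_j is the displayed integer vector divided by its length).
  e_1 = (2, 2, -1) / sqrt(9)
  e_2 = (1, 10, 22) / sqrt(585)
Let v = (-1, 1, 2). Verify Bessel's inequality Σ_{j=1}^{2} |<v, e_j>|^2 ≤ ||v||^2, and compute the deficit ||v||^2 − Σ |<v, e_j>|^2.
Σ |<v, e_j>|^2 = 341/65; ||v||^2 = 6; deficit = 49/65

Write each e_j = u_j / sqrt(<u_j, u_j>) where u_j is the displayed integer vector. Then <v, e_j> = <v, u_j> / sqrt(<u_j, u_j>), so |<v, e_j>|^2 = <v, u_j>^2 / <u_j, u_j>.
Coefficients: <v, e_1> = -2/sqrt(9), <v, e_2> = 53/sqrt(585).
Square and sum: Σ |<v, e_j>|^2 = 341/65.
Compute ||v||^2 = v·v = 6.
Deficit = 6 − 341/65 = 49/65 ≥ 0, confirming Bessel's inequality. (The deficit equals ||v − Σ <v,e_j> e_j||^2, the squared distance from v to span{e_j}.)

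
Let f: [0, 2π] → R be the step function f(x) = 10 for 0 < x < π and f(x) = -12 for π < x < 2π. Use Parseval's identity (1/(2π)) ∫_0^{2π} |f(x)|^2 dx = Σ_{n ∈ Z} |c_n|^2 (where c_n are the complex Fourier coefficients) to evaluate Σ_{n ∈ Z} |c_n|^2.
Σ |c_n|^2 = 122

Parseval equates the L^2 energy of f (normalised by 1/(2π)) with the ℓ^2 sum of its Fourier coefficients: (1/(2π)) ∫_0^{2π} |f|^2 = Σ |c_n|^2.
Compute the left side: (1/(2π)) [∫_0^π 10^2 dx + ∫_π^{2π} (-12)^2 dx] = (1/(2π)) · (100π + 144π) = (100 + 144)/2 = 122.
So Σ_{n ∈ Z} |c_n|^2 = 122.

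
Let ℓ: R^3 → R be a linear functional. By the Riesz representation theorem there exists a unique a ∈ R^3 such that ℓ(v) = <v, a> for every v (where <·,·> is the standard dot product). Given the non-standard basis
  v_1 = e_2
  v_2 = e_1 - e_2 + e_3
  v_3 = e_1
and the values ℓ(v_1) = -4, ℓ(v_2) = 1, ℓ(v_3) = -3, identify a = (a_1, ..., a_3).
a = (-3, -4, 0)

Write a = (a_1, ..., a_3) in the standard basis. For each basis vector v_i, ℓ(v_i) = <v_i, a> is a linear equation in the a_j's. Collect the n equations into a matrix system V a = ℓ, where row i of V is v_i (expressed in the standard basis). Since V is invertible (lower-triangular with 1s on the diagonal, up to permutation), solve by back-substitution:
  V =
[[0, 1, 0],
 [1, -1, 1],
 [1, 0, 0]]
  V a = (-4, 1, -3)
Solving gives a = (-3, -4, 0).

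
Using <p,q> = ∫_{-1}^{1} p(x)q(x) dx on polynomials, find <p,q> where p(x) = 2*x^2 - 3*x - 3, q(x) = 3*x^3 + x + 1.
<p,q> = -154/15

Expand the product: p(x)·q(x) = 6*x^5 - 9*x^4 - 7*x^3 - x^2 - 6*x - 3.
∫_{-1}^{1} of each monomial x^k gives [2/(k+1) if k even, 0 if k odd]. Integrating term-by-term (or equivalently evaluating the antiderivative F(x) = x^6 - 9*x^5/5 - 7*x^4/4 - x^3/3 - 3*x^2 - 3*x at the endpoints):
  F(1) − F(−1) = -533/60 − (83/60) = -154/15.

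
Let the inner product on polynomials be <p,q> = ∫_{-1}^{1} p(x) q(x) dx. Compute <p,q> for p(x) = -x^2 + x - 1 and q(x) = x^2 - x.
<p,q> = -26/15

Expand the product: p(x)·q(x) = -x^4 + 2*x^3 - 2*x^2 + x.
∫_{-1}^{1} of each monomial x^k gives [2/(k+1) if k even, 0 if k odd]. Integrating term-by-term (or equivalently evaluating the antiderivative F(x) = -x^5/5 + x^4/2 - 2*x^3/3 + x^2/2 at the endpoints):
  F(1) − F(−1) = 2/15 − (28/15) = -26/15.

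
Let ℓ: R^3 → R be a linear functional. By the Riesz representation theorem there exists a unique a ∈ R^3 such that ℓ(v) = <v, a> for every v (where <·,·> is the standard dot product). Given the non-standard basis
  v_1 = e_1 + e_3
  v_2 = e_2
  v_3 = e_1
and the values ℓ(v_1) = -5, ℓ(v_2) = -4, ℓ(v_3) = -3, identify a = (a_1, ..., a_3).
a = (-3, -4, -2)

Write a = (a_1, ..., a_3) in the standard basis. For each basis vector v_i, ℓ(v_i) = <v_i, a> is a linear equation in the a_j's. Collect the n equations into a matrix system V a = ℓ, where row i of V is v_i (expressed in the standard basis). Since V is invertible (lower-triangular with 1s on the diagonal, up to permutation), solve by back-substitution:
  V =
[[1, 0, 1],
 [0, 1, 0],
 [1, 0, 0]]
  V a = (-5, -4, -3)
Solving gives a = (-3, -4, -2).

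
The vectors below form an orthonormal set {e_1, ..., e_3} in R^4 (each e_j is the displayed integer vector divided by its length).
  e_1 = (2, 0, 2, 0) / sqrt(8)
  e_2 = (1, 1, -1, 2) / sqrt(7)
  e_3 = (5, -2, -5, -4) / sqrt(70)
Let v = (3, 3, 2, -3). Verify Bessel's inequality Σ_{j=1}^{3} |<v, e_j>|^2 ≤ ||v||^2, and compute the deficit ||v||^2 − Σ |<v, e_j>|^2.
Σ |<v, e_j>|^2 = 74/5; ||v||^2 = 31; deficit = 81/5

Write each e_j = u_j / sqrt(<u_j, u_j>) where u_j is the displayed integer vector. Then <v, e_j> = <v, u_j> / sqrt(<u_j, u_j>), so |<v, e_j>|^2 = <v, u_j>^2 / <u_j, u_j>.
Coefficients: <v, e_1> = 10/sqrt(8), <v, e_2> = -2/sqrt(7), <v, e_3> = 11/sqrt(70).
Square and sum: Σ |<v, e_j>|^2 = 74/5.
Compute ||v||^2 = v·v = 31.
Deficit = 31 − 74/5 = 81/5 ≥ 0, confirming Bessel's inequality. (The deficit equals ||v − Σ <v,e_j> e_j||^2, the squared distance from v to span{e_j}.)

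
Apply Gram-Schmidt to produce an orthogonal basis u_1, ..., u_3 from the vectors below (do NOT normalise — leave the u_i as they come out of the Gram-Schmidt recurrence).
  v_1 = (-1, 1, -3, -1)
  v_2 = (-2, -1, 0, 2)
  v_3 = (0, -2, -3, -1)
Orthogonal basis:
  u_1 = (-1, 1, -3, -1)
  u_2 = (-25/12, -11/12, -1/4, 23/12)
  u_3 = (88/107, -278/107, -105/107, -51/107)

Apply the Gram-Schmidt recurrence
  u_1 = v_1
  u_i = v_i − Σ_{j<i} ((v_i · u_j) / (u_j · u_j)) · u_j.

Step by step this gives:
  u_1 = (-1, 1, -3, -1)
  u_2 = (-25/12, -11/12, -1/4, 23/12)
  u_3 = (88/107, -278/107, -105/107, -51/107)

Orthogonality check:
  u_2 · u_1 = 0 (should be 0)
  u_3 · u_1 = 0 (should be 0)
  u_3 · u_2 = 0 (should be 0)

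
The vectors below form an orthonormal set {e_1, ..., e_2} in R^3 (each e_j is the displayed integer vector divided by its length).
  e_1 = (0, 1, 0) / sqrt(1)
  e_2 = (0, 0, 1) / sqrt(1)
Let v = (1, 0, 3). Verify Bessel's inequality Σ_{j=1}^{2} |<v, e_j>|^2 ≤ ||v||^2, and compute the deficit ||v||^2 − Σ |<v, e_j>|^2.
Σ |<v, e_j>|^2 = 9; ||v||^2 = 10; deficit = 1

Write each e_j = u_j / sqrt(<u_j, u_j>) where u_j is the displayed integer vector. Then <v, e_j> = <v, u_j> / sqrt(<u_j, u_j>), so |<v, e_j>|^2 = <v, u_j>^2 / <u_j, u_j>.
Coefficients: <v, e_1> = 0/sqrt(1), <v, e_2> = 3/sqrt(1).
Square and sum: Σ |<v, e_j>|^2 = 9.
Compute ||v||^2 = v·v = 10.
Deficit = 10 − 9 = 1 ≥ 0, confirming Bessel's inequality. (The deficit equals ||v − Σ <v,e_j> e_j||^2, the squared distance from v to span{e_j}.)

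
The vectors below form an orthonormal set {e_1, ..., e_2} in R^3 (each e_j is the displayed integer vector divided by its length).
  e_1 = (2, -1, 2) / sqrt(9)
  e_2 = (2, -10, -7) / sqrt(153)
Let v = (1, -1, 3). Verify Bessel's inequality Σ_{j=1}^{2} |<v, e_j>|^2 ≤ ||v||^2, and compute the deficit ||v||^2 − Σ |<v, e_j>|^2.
Σ |<v, e_j>|^2 = 162/17; ||v||^2 = 11; deficit = 25/17

Write each e_j = u_j / sqrt(<u_j, u_j>) where u_j is the displayed integer vector. Then <v, e_j> = <v, u_j> / sqrt(<u_j, u_j>), so |<v, e_j>|^2 = <v, u_j>^2 / <u_j, u_j>.
Coefficients: <v, e_1> = 9/sqrt(9), <v, e_2> = -9/sqrt(153).
Square and sum: Σ |<v, e_j>|^2 = 162/17.
Compute ||v||^2 = v·v = 11.
Deficit = 11 − 162/17 = 25/17 ≥ 0, confirming Bessel's inequality. (The deficit equals ||v − Σ <v,e_j> e_j||^2, the squared distance from v to span{e_j}.)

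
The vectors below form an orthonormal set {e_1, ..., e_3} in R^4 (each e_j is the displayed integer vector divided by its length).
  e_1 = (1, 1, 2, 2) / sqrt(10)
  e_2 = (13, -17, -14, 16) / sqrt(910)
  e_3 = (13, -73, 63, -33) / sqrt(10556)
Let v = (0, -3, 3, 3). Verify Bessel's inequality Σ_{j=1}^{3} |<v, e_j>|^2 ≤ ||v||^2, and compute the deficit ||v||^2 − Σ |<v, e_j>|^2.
Σ |<v, e_j>|^2 = 2403/116; ||v||^2 = 27; deficit = 729/116

Write each e_j = u_j / sqrt(<u_j, u_j>) where u_j is the displayed integer vector. Then <v, e_j> = <v, u_j> / sqrt(<u_j, u_j>), so |<v, e_j>|^2 = <v, u_j>^2 / <u_j, u_j>.
Coefficients: <v, e_1> = 9/sqrt(10), <v, e_2> = 57/sqrt(910), <v, e_3> = 309/sqrt(10556).
Square and sum: Σ |<v, e_j>|^2 = 2403/116.
Compute ||v||^2 = v·v = 27.
Deficit = 27 − 2403/116 = 729/116 ≥ 0, confirming Bessel's inequality. (The deficit equals ||v − Σ <v,e_j> e_j||^2, the squared distance from v to span{e_j}.)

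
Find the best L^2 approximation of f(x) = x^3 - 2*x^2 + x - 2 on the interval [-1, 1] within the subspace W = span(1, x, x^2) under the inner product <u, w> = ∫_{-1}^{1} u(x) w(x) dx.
g(x) = -2*x^2 + 8*x/5 - 2

The best approximation g ∈ W is the orthogonal projection of f onto W. Writing g = a_0 + a_1 x + a_2 x^2, the coefficients solve the normal equations G · a = b where
  G_{ij} = <φ_i, φ_j> and b_i = <f, φ_i>, with φ_0 = 1, φ_1 = x, φ_2 = x^2.
G =
  [2, 0, 2/3]
  [0, 2/3, 0]
  [2/3, 0, 2/5],
b = (-16/3, 16/15, -32/15).
Solving gives a_0 = -2, a_1 = 8/5, a_2 = -2, so
  g(x) = -2*x^2 + 8*x/5 - 2.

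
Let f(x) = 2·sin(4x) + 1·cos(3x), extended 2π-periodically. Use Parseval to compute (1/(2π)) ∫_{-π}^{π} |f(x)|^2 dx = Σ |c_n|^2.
Σ |c_n|^2 = 5/2

Expand |f|^2 and use orthogonality of {sin(nx), cos(mx)} on [-π, π]:
  ∫_{-π}^{π} sin(nx)^2 dx = π, ∫ cos(mx)^2 dx = π, and cross terms integrate to 0.
So ∫_{-π}^{π} f(x)^2 dx = 2^2 · π + 1^2 · π = (4 + 1)π.
Divide by 2π: (4 + 1)/2 = 5/2.
By Parseval, this equals Σ |c_n|^2.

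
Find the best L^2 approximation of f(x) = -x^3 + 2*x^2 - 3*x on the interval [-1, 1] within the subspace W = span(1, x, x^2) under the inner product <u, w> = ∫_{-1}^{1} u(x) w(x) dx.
g(x) = 2*x^2 - 18*x/5

The best approximation g ∈ W is the orthogonal projection of f onto W. Writing g = a_0 + a_1 x + a_2 x^2, the coefficients solve the normal equations G · a = b where
  G_{ij} = <φ_i, φ_j> and b_i = <f, φ_i>, with φ_0 = 1, φ_1 = x, φ_2 = x^2.
G =
  [2, 0, 2/3]
  [0, 2/3, 0]
  [2/3, 0, 2/5],
b = (4/3, -12/5, 4/5).
Solving gives a_0 = 0, a_1 = -18/5, a_2 = 2, so
  g(x) = 2*x^2 - 18*x/5.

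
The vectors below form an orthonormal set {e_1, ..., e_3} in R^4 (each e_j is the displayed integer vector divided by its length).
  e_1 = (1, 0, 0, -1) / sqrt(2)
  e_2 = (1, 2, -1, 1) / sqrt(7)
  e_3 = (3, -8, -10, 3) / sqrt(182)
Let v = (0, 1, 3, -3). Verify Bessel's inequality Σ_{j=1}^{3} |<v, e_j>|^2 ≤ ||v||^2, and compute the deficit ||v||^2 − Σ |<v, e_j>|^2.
Σ |<v, e_j>|^2 = 246/13; ||v||^2 = 19; deficit = 1/13

Write each e_j = u_j / sqrt(<u_j, u_j>) where u_j is the displayed integer vector. Then <v, e_j> = <v, u_j> / sqrt(<u_j, u_j>), so |<v, e_j>|^2 = <v, u_j>^2 / <u_j, u_j>.
Coefficients: <v, e_1> = 3/sqrt(2), <v, e_2> = -4/sqrt(7), <v, e_3> = -47/sqrt(182).
Square and sum: Σ |<v, e_j>|^2 = 246/13.
Compute ||v||^2 = v·v = 19.
Deficit = 19 − 246/13 = 1/13 ≥ 0, confirming Bessel's inequality. (The deficit equals ||v − Σ <v,e_j> e_j||^2, the squared distance from v to span{e_j}.)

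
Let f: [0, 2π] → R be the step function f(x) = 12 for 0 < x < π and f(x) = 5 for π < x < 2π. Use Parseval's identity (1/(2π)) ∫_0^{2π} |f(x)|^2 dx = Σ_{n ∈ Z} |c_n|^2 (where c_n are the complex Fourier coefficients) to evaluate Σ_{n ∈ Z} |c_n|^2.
Σ |c_n|^2 = 169/2

Parseval equates the L^2 energy of f (normalised by 1/(2π)) with the ℓ^2 sum of its Fourier coefficients: (1/(2π)) ∫_0^{2π} |f|^2 = Σ |c_n|^2.
Compute the left side: (1/(2π)) [∫_0^π 12^2 dx + ∫_π^{2π} 5^2 dx] = (1/(2π)) · (144π + 25π) = (144 + 25)/2 = 169/2.
So Σ_{n ∈ Z} |c_n|^2 = 169/2.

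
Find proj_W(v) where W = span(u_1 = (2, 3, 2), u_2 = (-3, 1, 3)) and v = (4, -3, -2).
proj_W(v) = (481/157, -219/157, -545/157)

Set up U = [u_1 | ... | u_2] ∈ R^(3×2). The projector onto W = col(U) is P = U (U^T U)^(-1) U^T.
Compute U^T U =
  [17, 3]
  [3, 19],
and U^T v = (-5, -21).
Solve U^T U · c = U^T v for the coefficients: c = (-16/157, -171/157). The projection is proj_W(v) = U c.
Check: (v - proj_W(v)) · u_1 = 0  (should be 0).
Check: (v - proj_W(v)) · u_2 = 0  (should be 0).
Result: proj_W(v) = (481/157, -219/157, -545/157).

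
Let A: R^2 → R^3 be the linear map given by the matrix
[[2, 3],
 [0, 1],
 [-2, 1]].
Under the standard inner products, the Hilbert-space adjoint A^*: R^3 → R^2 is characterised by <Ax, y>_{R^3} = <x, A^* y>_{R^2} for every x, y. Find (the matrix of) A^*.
A^* = A^T =
[[2, 0, -2],
 [3, 1, 1]]

For real matrices with standard dot products, the defining identity <Ax, y> = <x, A^* y> gives (Ax)^T y = x^T (A^*) y, i.e. x^T A^T y = x^T (A^*) y. Since this holds for all x, y, we must have A^* = A^T. Therefore
A^* =
[[2, 0, -2],
 [3, 1, 1]].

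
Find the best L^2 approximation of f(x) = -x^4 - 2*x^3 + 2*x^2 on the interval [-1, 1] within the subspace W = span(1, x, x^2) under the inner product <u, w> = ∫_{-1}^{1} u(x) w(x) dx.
g(x) = 8*x^2/7 - 6*x/5 + 3/35

The best approximation g ∈ W is the orthogonal projection of f onto W. Writing g = a_0 + a_1 x + a_2 x^2, the coefficients solve the normal equations G · a = b where
  G_{ij} = <φ_i, φ_j> and b_i = <f, φ_i>, with φ_0 = 1, φ_1 = x, φ_2 = x^2.
G =
  [2, 0, 2/3]
  [0, 2/3, 0]
  [2/3, 0, 2/5],
b = (14/15, -4/5, 18/35).
Solving gives a_0 = 3/35, a_1 = -6/5, a_2 = 8/7, so
  g(x) = 8*x^2/7 - 6*x/5 + 3/35.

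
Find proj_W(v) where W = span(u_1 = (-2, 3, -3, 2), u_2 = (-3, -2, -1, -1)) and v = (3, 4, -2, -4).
proj_W(v) = (728/389, 793/389, 77/389, 432/389)

Set up U = [u_1 | ... | u_2] ∈ R^(4×2). The projector onto W = col(U) is P = U (U^T U)^(-1) U^T.
Compute U^T U =
  [26, 1]
  [1, 15],
and U^T v = (4, -11).
Solve U^T U · c = U^T v for the coefficients: c = (71/389, -290/389). The projection is proj_W(v) = U c.
Check: (v - proj_W(v)) · u_1 = 0  (should be 0).
Check: (v - proj_W(v)) · u_2 = 0  (should be 0).
Result: proj_W(v) = (728/389, 793/389, 77/389, 432/389).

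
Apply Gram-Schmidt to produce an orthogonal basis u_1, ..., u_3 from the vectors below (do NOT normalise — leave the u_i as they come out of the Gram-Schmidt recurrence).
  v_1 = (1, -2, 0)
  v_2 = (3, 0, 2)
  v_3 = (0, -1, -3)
Orthogonal basis:
  u_1 = (1, -2, 0)
  u_2 = (12/5, 6/5, 2)
  u_3 = (8/7, 4/7, -12/7)

Apply the Gram-Schmidt recurrence
  u_1 = v_1
  u_i = v_i − Σ_{j<i} ((v_i · u_j) / (u_j · u_j)) · u_j.

Step by step this gives:
  u_1 = (1, -2, 0)
  u_2 = (12/5, 6/5, 2)
  u_3 = (8/7, 4/7, -12/7)

Orthogonality check:
  u_2 · u_1 = 0 (should be 0)
  u_3 · u_1 = 0 (should be 0)
  u_3 · u_2 = 0 (should be 0)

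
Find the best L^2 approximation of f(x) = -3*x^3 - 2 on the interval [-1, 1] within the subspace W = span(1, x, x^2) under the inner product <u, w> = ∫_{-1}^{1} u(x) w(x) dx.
g(x) = -9*x/5 - 2

The best approximation g ∈ W is the orthogonal projection of f onto W. Writing g = a_0 + a_1 x + a_2 x^2, the coefficients solve the normal equations G · a = b where
  G_{ij} = <φ_i, φ_j> and b_i = <f, φ_i>, with φ_0 = 1, φ_1 = x, φ_2 = x^2.
G =
  [2, 0, 2/3]
  [0, 2/3, 0]
  [2/3, 0, 2/5],
b = (-4, -6/5, -4/3).
Solving gives a_0 = -2, a_1 = -9/5, a_2 = 0, so
  g(x) = -9*x/5 - 2.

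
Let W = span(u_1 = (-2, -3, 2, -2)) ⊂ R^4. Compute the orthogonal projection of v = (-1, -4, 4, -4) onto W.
proj_W(v) = (-20/7, -30/7, 20/7, -20/7)

Set up U = [u_1 | ... | u_1] ∈ R^(4×1). The projector onto W = col(U) is P = U (U^T U)^(-1) U^T.
Compute U^T U =
  [21],
and U^T v = (30).
Solve U^T U · c = U^T v for the coefficients: c = (10/7). The projection is proj_W(v) = U c.
Check: (v - proj_W(v)) · u_1 = 0  (should be 0).
Result: proj_W(v) = (-20/7, -30/7, 20/7, -20/7).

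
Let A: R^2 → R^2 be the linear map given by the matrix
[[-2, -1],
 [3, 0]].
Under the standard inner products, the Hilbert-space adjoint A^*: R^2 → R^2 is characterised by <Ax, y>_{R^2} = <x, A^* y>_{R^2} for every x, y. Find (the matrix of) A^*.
A^* = A^T =
[[-2, 3],
 [-1, 0]]

For real matrices with standard dot products, the defining identity <Ax, y> = <x, A^* y> gives (Ax)^T y = x^T (A^*) y, i.e. x^T A^T y = x^T (A^*) y. Since this holds for all x, y, we must have A^* = A^T. Therefore
A^* =
[[-2, 3],
 [-1, 0]].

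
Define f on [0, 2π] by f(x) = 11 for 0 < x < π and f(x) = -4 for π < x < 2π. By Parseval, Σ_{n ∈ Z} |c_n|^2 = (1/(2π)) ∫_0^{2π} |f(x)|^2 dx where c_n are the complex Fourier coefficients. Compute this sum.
Σ |c_n|^2 = 137/2

Parseval equates the L^2 energy of f (normalised by 1/(2π)) with the ℓ^2 sum of its Fourier coefficients: (1/(2π)) ∫_0^{2π} |f|^2 = Σ |c_n|^2.
Compute the left side: (1/(2π)) [∫_0^π 11^2 dx + ∫_π^{2π} (-4)^2 dx] = (1/(2π)) · (121π + 16π) = (121 + 16)/2 = 137/2.
So Σ_{n ∈ Z} |c_n|^2 = 137/2.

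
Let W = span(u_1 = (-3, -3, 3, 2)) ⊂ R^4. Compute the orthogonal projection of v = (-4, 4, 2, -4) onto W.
proj_W(v) = (6/31, 6/31, -6/31, -4/31)

Set up U = [u_1 | ... | u_1] ∈ R^(4×1). The projector onto W = col(U) is P = U (U^T U)^(-1) U^T.
Compute U^T U =
  [31],
and U^T v = (-2).
Solve U^T U · c = U^T v for the coefficients: c = (-2/31). The projection is proj_W(v) = U c.
Check: (v - proj_W(v)) · u_1 = 0  (should be 0).
Result: proj_W(v) = (6/31, 6/31, -6/31, -4/31).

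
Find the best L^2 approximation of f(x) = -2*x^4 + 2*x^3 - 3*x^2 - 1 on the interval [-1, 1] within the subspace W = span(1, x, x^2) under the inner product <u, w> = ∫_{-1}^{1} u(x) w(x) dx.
g(x) = -33*x^2/7 + 6*x/5 - 29/35

The best approximation g ∈ W is the orthogonal projection of f onto W. Writing g = a_0 + a_1 x + a_2 x^2, the coefficients solve the normal equations G · a = b where
  G_{ij} = <φ_i, φ_j> and b_i = <f, φ_i>, with φ_0 = 1, φ_1 = x, φ_2 = x^2.
G =
  [2, 0, 2/3]
  [0, 2/3, 0]
  [2/3, 0, 2/5],
b = (-24/5, 4/5, -256/105).
Solving gives a_0 = -29/35, a_1 = 6/5, a_2 = -33/7, so
  g(x) = -33*x^2/7 + 6*x/5 - 29/35.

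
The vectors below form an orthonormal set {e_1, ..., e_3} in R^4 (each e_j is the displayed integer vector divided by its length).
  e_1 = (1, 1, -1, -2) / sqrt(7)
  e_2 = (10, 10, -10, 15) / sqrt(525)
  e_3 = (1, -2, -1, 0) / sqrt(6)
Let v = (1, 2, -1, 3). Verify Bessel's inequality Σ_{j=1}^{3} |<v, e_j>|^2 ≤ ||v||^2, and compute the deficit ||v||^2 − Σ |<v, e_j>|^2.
Σ |<v, e_j>|^2 = 15; ||v||^2 = 15; deficit = 0

Write each e_j = u_j / sqrt(<u_j, u_j>) where u_j is the displayed integer vector. Then <v, e_j> = <v, u_j> / sqrt(<u_j, u_j>), so |<v, e_j>|^2 = <v, u_j>^2 / <u_j, u_j>.
Coefficients: <v, e_1> = -2/sqrt(7), <v, e_2> = 85/sqrt(525), <v, e_3> = -2/sqrt(6).
Square and sum: Σ |<v, e_j>|^2 = 15.
Compute ||v||^2 = v·v = 15.
Deficit = 15 − 15 = 0 ≥ 0, confirming Bessel's inequality. (The deficit equals ||v − Σ <v,e_j> e_j||^2, the squared distance from v to span{e_j}.)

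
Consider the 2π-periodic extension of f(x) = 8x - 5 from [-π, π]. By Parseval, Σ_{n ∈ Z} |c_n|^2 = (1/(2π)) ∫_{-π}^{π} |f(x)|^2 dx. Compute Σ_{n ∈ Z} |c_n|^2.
Σ |c_n|^2 = 64π^2/3 + 25

Expand and integrate term by term over [-π, π]:
  ∫ (8x)^2 dx = 64·(2π^3/3); ∫ 2·8·(-5)·x dx = 0 (odd integrand); ∫ (-5)^2 dx = 25·2π.
So (1/(2π)) ∫_{-π}^{π} (8x - 5)^2 dx = 64π^2/3 + 25 = 64π^2/3 + 25.
Parseval ⇒ Σ |c_n|^2 = 64π^2/3 + 25.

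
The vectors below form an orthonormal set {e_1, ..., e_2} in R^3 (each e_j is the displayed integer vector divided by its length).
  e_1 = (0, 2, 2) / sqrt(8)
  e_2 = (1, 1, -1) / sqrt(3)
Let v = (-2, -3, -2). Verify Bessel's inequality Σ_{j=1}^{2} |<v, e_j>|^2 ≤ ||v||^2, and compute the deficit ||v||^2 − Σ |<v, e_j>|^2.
Σ |<v, e_j>|^2 = 31/2; ||v||^2 = 17; deficit = 3/2

Write each e_j = u_j / sqrt(<u_j, u_j>) where u_j is the displayed integer vector. Then <v, e_j> = <v, u_j> / sqrt(<u_j, u_j>), so |<v, e_j>|^2 = <v, u_j>^2 / <u_j, u_j>.
Coefficients: <v, e_1> = -10/sqrt(8), <v, e_2> = -3/sqrt(3).
Square and sum: Σ |<v, e_j>|^2 = 31/2.
Compute ||v||^2 = v·v = 17.
Deficit = 17 − 31/2 = 3/2 ≥ 0, confirming Bessel's inequality. (The deficit equals ||v − Σ <v,e_j> e_j||^2, the squared distance from v to span{e_j}.)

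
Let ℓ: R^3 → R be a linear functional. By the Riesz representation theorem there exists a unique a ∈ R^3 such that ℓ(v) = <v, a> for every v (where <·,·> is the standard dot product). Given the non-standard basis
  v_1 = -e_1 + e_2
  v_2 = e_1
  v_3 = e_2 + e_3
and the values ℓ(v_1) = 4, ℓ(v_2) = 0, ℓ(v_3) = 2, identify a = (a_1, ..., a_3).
a = (0, 4, -2)

Write a = (a_1, ..., a_3) in the standard basis. For each basis vector v_i, ℓ(v_i) = <v_i, a> is a linear equation in the a_j's. Collect the n equations into a matrix system V a = ℓ, where row i of V is v_i (expressed in the standard basis). Since V is invertible (lower-triangular with 1s on the diagonal, up to permutation), solve by back-substitution:
  V =
[[-1, 1, 0],
 [1, 0, 0],
 [0, 1, 1]]
  V a = (4, 0, 2)
Solving gives a = (0, 4, -2).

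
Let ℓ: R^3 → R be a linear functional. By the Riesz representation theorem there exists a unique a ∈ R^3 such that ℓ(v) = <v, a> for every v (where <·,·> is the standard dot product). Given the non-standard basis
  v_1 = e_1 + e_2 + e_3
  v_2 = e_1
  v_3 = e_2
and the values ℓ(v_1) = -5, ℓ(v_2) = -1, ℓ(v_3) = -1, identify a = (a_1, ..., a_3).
a = (-1, -1, -3)

Write a = (a_1, ..., a_3) in the standard basis. For each basis vector v_i, ℓ(v_i) = <v_i, a> is a linear equation in the a_j's. Collect the n equations into a matrix system V a = ℓ, where row i of V is v_i (expressed in the standard basis). Since V is invertible (lower-triangular with 1s on the diagonal, up to permutation), solve by back-substitution:
  V =
[[1, 1, 1],
 [1, 0, 0],
 [0, 1, 0]]
  V a = (-5, -1, -1)
Solving gives a = (-1, -1, -3).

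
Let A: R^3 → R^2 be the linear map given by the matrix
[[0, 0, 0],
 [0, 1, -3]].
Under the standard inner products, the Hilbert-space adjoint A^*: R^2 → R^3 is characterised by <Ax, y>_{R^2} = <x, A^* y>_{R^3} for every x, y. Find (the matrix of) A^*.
A^* = A^T =
[[0, 0],
 [0, 1],
 [0, -3]]

For real matrices with standard dot products, the defining identity <Ax, y> = <x, A^* y> gives (Ax)^T y = x^T (A^*) y, i.e. x^T A^T y = x^T (A^*) y. Since this holds for all x, y, we must have A^* = A^T. Therefore
A^* =
[[0, 0],
 [0, 1],
 [0, -3]].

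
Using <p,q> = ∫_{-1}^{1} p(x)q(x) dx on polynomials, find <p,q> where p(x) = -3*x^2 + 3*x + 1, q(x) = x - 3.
<p,q> = 2

Expand the product: p(x)·q(x) = -3*x^3 + 12*x^2 - 8*x - 3.
∫_{-1}^{1} of each monomial x^k gives [2/(k+1) if k even, 0 if k odd]. Integrating term-by-term (or equivalently evaluating the antiderivative F(x) = -3*x^4/4 + 4*x^3 - 4*x^2 - 3*x at the endpoints):
  F(1) − F(−1) = -15/4 − (-23/4) = 2.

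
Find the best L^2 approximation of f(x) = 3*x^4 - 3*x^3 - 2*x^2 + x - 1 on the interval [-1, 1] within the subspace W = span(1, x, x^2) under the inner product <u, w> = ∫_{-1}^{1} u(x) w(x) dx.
g(x) = 4*x^2/7 - 4*x/5 - 44/35

The best approximation g ∈ W is the orthogonal projection of f onto W. Writing g = a_0 + a_1 x + a_2 x^2, the coefficients solve the normal equations G · a = b where
  G_{ij} = <φ_i, φ_j> and b_i = <f, φ_i>, with φ_0 = 1, φ_1 = x, φ_2 = x^2.
G =
  [2, 0, 2/3]
  [0, 2/3, 0]
  [2/3, 0, 2/5],
b = (-32/15, -8/15, -64/105).
Solving gives a_0 = -44/35, a_1 = -4/5, a_2 = 4/7, so
  g(x) = 4*x^2/7 - 4*x/5 - 44/35.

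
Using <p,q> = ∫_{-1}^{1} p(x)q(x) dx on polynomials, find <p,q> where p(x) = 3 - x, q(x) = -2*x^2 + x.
<p,q> = -14/3

Expand the product: p(x)·q(x) = 2*x^3 - 7*x^2 + 3*x.
∫_{-1}^{1} of each monomial x^k gives [2/(k+1) if k even, 0 if k odd]. Integrating term-by-term (or equivalently evaluating the antiderivative F(x) = x^4/2 - 7*x^3/3 + 3*x^2/2 at the endpoints):
  F(1) − F(−1) = -1/3 − (13/3) = -14/3.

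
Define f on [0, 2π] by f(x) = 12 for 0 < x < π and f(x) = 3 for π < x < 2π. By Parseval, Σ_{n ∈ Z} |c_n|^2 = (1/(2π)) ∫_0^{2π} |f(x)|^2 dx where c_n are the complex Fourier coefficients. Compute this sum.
Σ |c_n|^2 = 153/2

Parseval equates the L^2 energy of f (normalised by 1/(2π)) with the ℓ^2 sum of its Fourier coefficients: (1/(2π)) ∫_0^{2π} |f|^2 = Σ |c_n|^2.
Compute the left side: (1/(2π)) [∫_0^π 12^2 dx + ∫_π^{2π} 3^2 dx] = (1/(2π)) · (144π + 9π) = (144 + 9)/2 = 153/2.
So Σ_{n ∈ Z} |c_n|^2 = 153/2.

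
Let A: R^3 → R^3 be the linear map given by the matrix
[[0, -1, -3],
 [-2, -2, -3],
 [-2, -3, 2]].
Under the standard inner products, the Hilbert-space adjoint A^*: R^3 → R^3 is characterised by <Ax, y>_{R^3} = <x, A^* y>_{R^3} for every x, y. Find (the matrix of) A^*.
A^* = A^T =
[[0, -2, -2],
 [-1, -2, -3],
 [-3, -3, 2]]

For real matrices with standard dot products, the defining identity <Ax, y> = <x, A^* y> gives (Ax)^T y = x^T (A^*) y, i.e. x^T A^T y = x^T (A^*) y. Since this holds for all x, y, we must have A^* = A^T. Therefore
A^* =
[[0, -2, -2],
 [-1, -2, -3],
 [-3, -3, 2]].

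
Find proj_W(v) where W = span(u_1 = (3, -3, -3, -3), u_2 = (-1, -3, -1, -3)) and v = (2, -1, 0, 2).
proj_W(v) = (19/11, 7/11, -6/11, 7/11)

Set up U = [u_1 | ... | u_2] ∈ R^(4×2). The projector onto W = col(U) is P = U (U^T U)^(-1) U^T.
Compute U^T U =
  [36, 18]
  [18, 20],
and U^T v = (3, -5).
Solve U^T U · c = U^T v for the coefficients: c = (25/66, -13/22). The projection is proj_W(v) = U c.
Check: (v - proj_W(v)) · u_1 = 0  (should be 0).
Check: (v - proj_W(v)) · u_2 = 0  (should be 0).
Result: proj_W(v) = (19/11, 7/11, -6/11, 7/11).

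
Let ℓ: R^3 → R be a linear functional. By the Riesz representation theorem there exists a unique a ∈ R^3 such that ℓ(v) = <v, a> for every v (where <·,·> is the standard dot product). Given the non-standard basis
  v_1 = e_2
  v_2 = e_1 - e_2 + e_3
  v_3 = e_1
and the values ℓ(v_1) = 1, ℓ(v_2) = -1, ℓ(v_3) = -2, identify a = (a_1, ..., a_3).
a = (-2, 1, 2)

Write a = (a_1, ..., a_3) in the standard basis. For each basis vector v_i, ℓ(v_i) = <v_i, a> is a linear equation in the a_j's. Collect the n equations into a matrix system V a = ℓ, where row i of V is v_i (expressed in the standard basis). Since V is invertible (lower-triangular with 1s on the diagonal, up to permutation), solve by back-substitution:
  V =
[[0, 1, 0],
 [1, -1, 1],
 [1, 0, 0]]
  V a = (1, -1, -2)
Solving gives a = (-2, 1, 2).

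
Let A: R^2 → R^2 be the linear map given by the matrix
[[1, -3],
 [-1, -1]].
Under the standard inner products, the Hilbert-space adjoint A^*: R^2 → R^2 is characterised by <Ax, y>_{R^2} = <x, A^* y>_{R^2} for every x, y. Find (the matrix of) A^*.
A^* = A^T =
[[1, -1],
 [-3, -1]]

For real matrices with standard dot products, the defining identity <Ax, y> = <x, A^* y> gives (Ax)^T y = x^T (A^*) y, i.e. x^T A^T y = x^T (A^*) y. Since this holds for all x, y, we must have A^* = A^T. Therefore
A^* =
[[1, -1],
 [-3, -1]].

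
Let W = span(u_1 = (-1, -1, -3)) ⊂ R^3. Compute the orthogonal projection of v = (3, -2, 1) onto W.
proj_W(v) = (4/11, 4/11, 12/11)

Set up U = [u_1 | ... | u_1] ∈ R^(3×1). The projector onto W = col(U) is P = U (U^T U)^(-1) U^T.
Compute U^T U =
  [11],
and U^T v = (-4).
Solve U^T U · c = U^T v for the coefficients: c = (-4/11). The projection is proj_W(v) = U c.
Check: (v - proj_W(v)) · u_1 = 0  (should be 0).
Result: proj_W(v) = (4/11, 4/11, 12/11).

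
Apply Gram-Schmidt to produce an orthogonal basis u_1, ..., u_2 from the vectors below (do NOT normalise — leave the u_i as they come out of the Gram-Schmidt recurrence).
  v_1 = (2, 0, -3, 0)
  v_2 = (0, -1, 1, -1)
Orthogonal basis:
  u_1 = (2, 0, -3, 0)
  u_2 = (6/13, -1, 4/13, -1)

Apply the Gram-Schmidt recurrence
  u_1 = v_1
  u_i = v_i − Σ_{j<i} ((v_i · u_j) / (u_j · u_j)) · u_j.

Step by step this gives:
  u_1 = (2, 0, -3, 0)
  u_2 = (6/13, -1, 4/13, -1)

Orthogonality check:
  u_2 · u_1 = 0 (should be 0)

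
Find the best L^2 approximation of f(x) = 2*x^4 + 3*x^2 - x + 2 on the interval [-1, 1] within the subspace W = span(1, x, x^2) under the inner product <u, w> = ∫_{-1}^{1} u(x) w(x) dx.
g(x) = 33*x^2/7 - x + 64/35

The best approximation g ∈ W is the orthogonal projection of f onto W. Writing g = a_0 + a_1 x + a_2 x^2, the coefficients solve the normal equations G · a = b where
  G_{ij} = <φ_i, φ_j> and b_i = <f, φ_i>, with φ_0 = 1, φ_1 = x, φ_2 = x^2.
G =
  [2, 0, 2/3]
  [0, 2/3, 0]
  [2/3, 0, 2/5],
b = (34/5, -2/3, 326/105).
Solving gives a_0 = 64/35, a_1 = -1, a_2 = 33/7, so
  g(x) = 33*x^2/7 - x + 64/35.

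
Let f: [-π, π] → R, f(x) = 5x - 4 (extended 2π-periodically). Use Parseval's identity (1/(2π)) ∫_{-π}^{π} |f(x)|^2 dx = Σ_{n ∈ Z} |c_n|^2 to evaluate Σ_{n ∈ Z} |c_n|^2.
Σ |c_n|^2 = 25π^2/3 + 16

Expand and integrate term by term over [-π, π]:
  ∫ (5x)^2 dx = 25·(2π^3/3); ∫ 2·5·(-4)·x dx = 0 (odd integrand); ∫ (-4)^2 dx = 16·2π.
So (1/(2π)) ∫_{-π}^{π} (5x - 4)^2 dx = 25π^2/3 + 16 = 25π^2/3 + 16.
Parseval ⇒ Σ |c_n|^2 = 25π^2/3 + 16.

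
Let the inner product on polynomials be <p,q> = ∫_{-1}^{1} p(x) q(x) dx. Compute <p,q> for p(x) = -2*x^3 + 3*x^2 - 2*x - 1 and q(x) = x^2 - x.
<p,q> = 8/3

Expand the product: p(x)·q(x) = -2*x^5 + 5*x^4 - 5*x^3 + x^2 + x.
∫_{-1}^{1} of each monomial x^k gives [2/(k+1) if k even, 0 if k odd]. Integrating term-by-term (or equivalently evaluating the antiderivative F(x) = -x^6/3 + x^5 - 5*x^4/4 + x^3/3 + x^2/2 at the endpoints):
  F(1) − F(−1) = 1/4 − (-29/12) = 8/3.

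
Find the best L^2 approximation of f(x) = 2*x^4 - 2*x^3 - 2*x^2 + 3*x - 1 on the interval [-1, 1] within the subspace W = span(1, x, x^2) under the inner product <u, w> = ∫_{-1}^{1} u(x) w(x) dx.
g(x) = -2*x^2/7 + 9*x/5 - 41/35

The best approximation g ∈ W is the orthogonal projection of f onto W. Writing g = a_0 + a_1 x + a_2 x^2, the coefficients solve the normal equations G · a = b where
  G_{ij} = <φ_i, φ_j> and b_i = <f, φ_i>, with φ_0 = 1, φ_1 = x, φ_2 = x^2.
G =
  [2, 0, 2/3]
  [0, 2/3, 0]
  [2/3, 0, 2/5],
b = (-38/15, 6/5, -94/105).
Solving gives a_0 = -41/35, a_1 = 9/5, a_2 = -2/7, so
  g(x) = -2*x^2/7 + 9*x/5 - 41/35.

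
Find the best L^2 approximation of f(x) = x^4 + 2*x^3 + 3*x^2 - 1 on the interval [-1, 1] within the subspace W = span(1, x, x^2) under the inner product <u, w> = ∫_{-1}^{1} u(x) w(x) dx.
g(x) = 27*x^2/7 + 6*x/5 - 38/35

The best approximation g ∈ W is the orthogonal projection of f onto W. Writing g = a_0 + a_1 x + a_2 x^2, the coefficients solve the normal equations G · a = b where
  G_{ij} = <φ_i, φ_j> and b_i = <f, φ_i>, with φ_0 = 1, φ_1 = x, φ_2 = x^2.
G =
  [2, 0, 2/3]
  [0, 2/3, 0]
  [2/3, 0, 2/5],
b = (2/5, 4/5, 86/105).
Solving gives a_0 = -38/35, a_1 = 6/5, a_2 = 27/7, so
  g(x) = 27*x^2/7 + 6*x/5 - 38/35.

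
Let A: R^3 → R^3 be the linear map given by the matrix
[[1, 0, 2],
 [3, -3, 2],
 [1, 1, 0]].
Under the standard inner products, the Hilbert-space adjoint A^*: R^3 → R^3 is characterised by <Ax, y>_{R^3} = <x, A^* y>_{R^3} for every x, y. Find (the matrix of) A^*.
A^* = A^T =
[[1, 3, 1],
 [0, -3, 1],
 [2, 2, 0]]

For real matrices with standard dot products, the defining identity <Ax, y> = <x, A^* y> gives (Ax)^T y = x^T (A^*) y, i.e. x^T A^T y = x^T (A^*) y. Since this holds for all x, y, we must have A^* = A^T. Therefore
A^* =
[[1, 3, 1],
 [0, -3, 1],
 [2, 2, 0]].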